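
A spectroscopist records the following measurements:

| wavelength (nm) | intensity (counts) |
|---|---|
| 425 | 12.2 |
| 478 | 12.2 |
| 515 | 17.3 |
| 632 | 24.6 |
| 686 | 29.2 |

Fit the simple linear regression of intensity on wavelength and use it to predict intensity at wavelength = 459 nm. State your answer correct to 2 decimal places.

13.03

n = 5, Σx = 2736, Σy = 95.5, Σxy = 55504.5, Σx² = 1544354
Sxx = Σx² − (Σx)²/n = 1544354 − 1497139.2 = 47214.8
Sxy = Σxy − (Σx)(Σy)/n = 55504.5 − 52257.6 = 3246.9
b = Sxy/Sxx = 3246.9/47214.8 = 0.068769
a = ȳ − b·x̄ = 19.1 − 0.068769·547.2 = -18.530228
ŷ(459) = a + b·459 = -18.530228 + 0.068769·459 = 13.034601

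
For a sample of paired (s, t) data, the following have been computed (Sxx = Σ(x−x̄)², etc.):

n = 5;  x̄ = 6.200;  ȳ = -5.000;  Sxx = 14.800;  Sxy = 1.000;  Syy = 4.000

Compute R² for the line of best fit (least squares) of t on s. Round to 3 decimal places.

R² = Sxy²/(Sxx·Syy) = (1)²/(14.8·4) = 0.016892

0.017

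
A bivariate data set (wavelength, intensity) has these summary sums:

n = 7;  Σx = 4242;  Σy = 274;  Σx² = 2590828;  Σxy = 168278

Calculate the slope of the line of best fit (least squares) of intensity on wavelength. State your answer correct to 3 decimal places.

Sxx = Σx² − (Σx)²/n = 2590828 − 2570652 = 20176
Sxy = Σxy − (Σx)(Σy)/n = 168278 − 166044 = 2234
b = Sxy/Sxx = 2234/20176 = 0.110726

0.111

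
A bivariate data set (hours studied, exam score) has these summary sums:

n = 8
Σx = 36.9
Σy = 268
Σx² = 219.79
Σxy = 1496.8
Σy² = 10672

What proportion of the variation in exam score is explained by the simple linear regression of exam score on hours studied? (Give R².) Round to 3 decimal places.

Sxx = Σx² − (Σx)²/n = 219.79 − 170.20125 = 49.58875
Sxy = Σxy − (Σx)(Σy)/n = 1496.8 − 1236.15 = 260.65
Syy = Σy² − (Σy)²/n = 10672 − 8978 = 1694
R² = Sxy²/(Sxx·Syy) = (260.65)²/(49.58875·1694) = 0.808759

0.809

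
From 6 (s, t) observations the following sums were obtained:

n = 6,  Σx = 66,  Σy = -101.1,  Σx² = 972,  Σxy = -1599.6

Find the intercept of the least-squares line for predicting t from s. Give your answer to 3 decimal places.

4.949

Sxx = Σx² − (Σx)²/n = 972 − 726 = 246
Sxy = Σxy − (Σx)(Σy)/n = -1599.6 − (-1112.1) = -487.5
b = Sxy/Sxx = -487.5/246 = -1.981707
a = ȳ − b·x̄ = -16.85 − (-1.981707)·11 = 4.948780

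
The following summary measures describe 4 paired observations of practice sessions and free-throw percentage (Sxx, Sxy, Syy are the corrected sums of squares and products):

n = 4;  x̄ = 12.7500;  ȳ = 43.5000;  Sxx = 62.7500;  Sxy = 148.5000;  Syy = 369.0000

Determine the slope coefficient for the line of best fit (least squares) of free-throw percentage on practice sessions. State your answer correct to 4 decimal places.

b = Sxy/Sxx = 148.5/62.75 = 2.366534

2.3665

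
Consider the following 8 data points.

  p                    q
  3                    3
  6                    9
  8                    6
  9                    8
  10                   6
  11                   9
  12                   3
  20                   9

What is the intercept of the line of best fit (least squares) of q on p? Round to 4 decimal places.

n = 8, Σx = 79, Σy = 53, Σxy = 558, Σx² = 955
Sxx = Σx² − (Σx)²/n = 955 − 780.125 = 174.875
Sxy = Σxy − (Σx)(Σy)/n = 558 − 523.375 = 34.625
b = Sxy/Sxx = 34.625/174.875 = 0.197999
a = ȳ − b·x̄ = 6.625 − 0.197999·9.875 = 4.669764

4.6698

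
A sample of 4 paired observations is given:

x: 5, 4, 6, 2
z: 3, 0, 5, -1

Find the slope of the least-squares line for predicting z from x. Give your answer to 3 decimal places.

n = 4, Σx = 17, Σy = 7, Σxy = 43, Σx² = 81
Sxx = Σx² − (Σx)²/n = 81 − 72.25 = 8.75
Sxy = Σxy − (Σx)(Σy)/n = 43 − 29.75 = 13.25
b = Sxy/Sxx = 13.25/8.75 = 1.514286

1.514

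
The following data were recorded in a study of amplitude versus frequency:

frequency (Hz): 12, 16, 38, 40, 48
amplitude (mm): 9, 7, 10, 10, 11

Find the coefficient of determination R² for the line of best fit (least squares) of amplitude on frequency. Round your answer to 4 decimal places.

n = 5, Σx = 154, Σy = 47, Σxy = 1528, Σx² = 5748, Σy² = 451
Sxx = Σx² − (Σx)²/n = 5748 − 4743.2 = 1004.8
Sxy = Σxy − (Σx)(Σy)/n = 1528 − 1447.6 = 80.4
Syy = Σy² − (Σy)²/n = 451 − 441.8 = 9.2
R² = Sxy²/(Sxx·Syy) = (80.4)²/(1004.8·9.2) = 0.699270

0.6993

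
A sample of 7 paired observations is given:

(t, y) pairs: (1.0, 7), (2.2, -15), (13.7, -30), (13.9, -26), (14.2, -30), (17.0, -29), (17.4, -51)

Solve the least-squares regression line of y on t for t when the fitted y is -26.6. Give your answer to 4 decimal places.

12.1147

n = 7, Σx = 79.4, Σy = -174, Σxy = -2604.8, Σx² = 1180.14
Sxx = Σx² − (Σx)²/n = 1180.14 − 900.622857 = 279.517143
Sxy = Σxy − (Σx)(Σy)/n = -2604.8 − (-1973.657143) = -631.142857
b = Sxy/Sxx = -631.142857/279.517143 = -2.257975
a = ȳ − b·x̄ = -24.857143 − (-2.257975)·11.342857 = 0.754751
Set a + b·x = -26.6: x = (-26.6 − 0.754751) / (-2.257975) = 12.114724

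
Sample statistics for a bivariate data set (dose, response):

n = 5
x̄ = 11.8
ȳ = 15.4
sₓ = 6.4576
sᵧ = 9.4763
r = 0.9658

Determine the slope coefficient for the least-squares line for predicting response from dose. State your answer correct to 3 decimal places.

1.417

b = r · sᵧ/sₓ = 0.9658 · 9.4763/6.4576 = 1.417277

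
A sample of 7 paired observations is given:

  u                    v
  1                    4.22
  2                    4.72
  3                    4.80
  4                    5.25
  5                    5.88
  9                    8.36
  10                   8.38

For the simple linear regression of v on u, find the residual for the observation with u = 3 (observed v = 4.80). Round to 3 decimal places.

n = 7, Σx = 34, Σy = 41.61, Σxy = 237.5, Σx² = 236
Sxx = Σx² − (Σx)²/n = 236 − 165.142857 = 70.857143
Sxy = Σxy − (Σx)(Σy)/n = 237.5 − 202.105714 = 35.394286
b = Sxy/Sxx = 35.394286/70.857143 = 0.499516
a = ȳ − b·x̄ = 5.944286 − 0.499516·4.857143 = 3.518065
ŷ(3) = 3.518065 + 0.499516·3 = 5.016613
residual = y − ŷ = 4.80 − 5.016613 = -0.216613

-0.217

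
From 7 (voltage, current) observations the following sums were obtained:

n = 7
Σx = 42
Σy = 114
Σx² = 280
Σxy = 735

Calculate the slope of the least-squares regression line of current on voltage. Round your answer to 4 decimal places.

1.8214

Sxx = Σx² − (Σx)²/n = 280 − 252 = 28
Sxy = Σxy − (Σx)(Σy)/n = 735 − 684 = 51
b = Sxy/Sxx = 51/28 = 1.821429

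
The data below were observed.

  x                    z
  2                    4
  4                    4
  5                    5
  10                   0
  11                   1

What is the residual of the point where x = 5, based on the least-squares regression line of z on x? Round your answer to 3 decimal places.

1.523

n = 5, Σx = 32, Σy = 14, Σxy = 60, Σx² = 266
Sxx = Σx² − (Σx)²/n = 266 − 204.8 = 61.2
Sxy = Σxy − (Σx)(Σy)/n = 60 − 89.6 = -29.6
b = Sxy/Sxx = -29.6/61.2 = -0.483660
a = ȳ − b·x̄ = 2.8 − (-0.483660)·6.4 = 5.895425
ŷ(5) = 5.895425 + (-0.483660)·5 = 3.477124
residual = y − ŷ = 5 − 3.477124 = 1.522876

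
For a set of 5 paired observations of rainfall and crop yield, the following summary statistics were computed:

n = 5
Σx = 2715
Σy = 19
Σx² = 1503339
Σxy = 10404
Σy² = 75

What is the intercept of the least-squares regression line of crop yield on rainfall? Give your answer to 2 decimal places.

2.18

Sxx = Σx² − (Σx)²/n = 1503339 − 1474245 = 29094
Sxy = Σxy − (Σx)(Σy)/n = 10404 − 10317 = 87
b = Sxy/Sxx = 87/29094 = 0.002990
a = ȳ − b·x̄ = 3.8 − 0.002990·543 = 2.176263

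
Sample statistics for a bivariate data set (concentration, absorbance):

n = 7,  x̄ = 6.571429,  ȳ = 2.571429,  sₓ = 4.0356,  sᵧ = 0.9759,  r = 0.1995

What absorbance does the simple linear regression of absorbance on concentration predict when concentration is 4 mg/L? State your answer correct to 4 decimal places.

2.4474

b = r · sᵧ/sₓ = 0.1995 · 0.9759/4.0356 = 0.048244
a = ȳ − b·x̄ = 2.571429 − 0.048244·6.571429 = 2.254399
ŷ(4) = a + b·4 = 2.254399 + 0.048244·4 = 2.447374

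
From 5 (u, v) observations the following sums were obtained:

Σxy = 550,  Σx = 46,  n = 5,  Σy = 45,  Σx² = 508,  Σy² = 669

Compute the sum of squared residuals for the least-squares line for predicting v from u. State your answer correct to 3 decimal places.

Sxx = Σx² − (Σx)²/n = 508 − 423.2 = 84.8
Sxy = Σxy − (Σx)(Σy)/n = 550 − 414 = 136
Syy = Σy² − (Σy)²/n = 669 − 405 = 264
b = Sxy/Sxx = 136/84.8 = 1.603774
SSE = Syy − b·Sxy = 264 − 1.603774·136 = 45.886792

45.887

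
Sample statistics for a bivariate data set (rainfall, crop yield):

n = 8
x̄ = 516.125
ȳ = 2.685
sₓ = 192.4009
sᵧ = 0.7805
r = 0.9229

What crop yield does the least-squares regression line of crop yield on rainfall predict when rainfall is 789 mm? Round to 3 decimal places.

b = r · sᵧ/sₓ = 0.9229 · 0.7805/192.4009 = 0.003744
a = ȳ − b·x̄ = 2.685 − 0.003744·516.125 = 0.752696
ŷ(789) = a + b·789 = 0.752696 + 0.003744·789 = 3.706608

3.707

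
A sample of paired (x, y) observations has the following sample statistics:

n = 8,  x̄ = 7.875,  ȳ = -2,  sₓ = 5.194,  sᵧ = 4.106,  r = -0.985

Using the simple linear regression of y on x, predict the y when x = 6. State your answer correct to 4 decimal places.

-0.5400

b = r · sᵧ/sₓ = -0.985 · 4.106/5.194 = -0.778670
a = ȳ − b·x̄ = -2 − (-0.778670)·7.875 = 4.132023
ŷ(6) = a + b·6 = 4.132023 + (-0.778670)·6 = -0.539994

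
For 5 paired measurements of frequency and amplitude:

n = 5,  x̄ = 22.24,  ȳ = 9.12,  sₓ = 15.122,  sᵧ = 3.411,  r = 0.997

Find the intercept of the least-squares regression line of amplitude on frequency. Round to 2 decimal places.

b = r · sᵧ/sₓ = 0.997 · 3.411/15.122 = 0.224889
a = ȳ − b·x̄ = 9.12 − 0.224889·22.24 = 4.118475

4.12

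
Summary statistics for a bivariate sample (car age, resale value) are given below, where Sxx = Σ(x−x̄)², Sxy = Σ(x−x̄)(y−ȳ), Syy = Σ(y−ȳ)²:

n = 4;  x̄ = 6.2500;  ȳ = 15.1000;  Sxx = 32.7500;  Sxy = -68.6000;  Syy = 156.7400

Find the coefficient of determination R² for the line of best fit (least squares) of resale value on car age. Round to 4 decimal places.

0.9168

R² = Sxy²/(Sxx·Syy) = (-68.6)²/(32.75·156.74) = 0.916763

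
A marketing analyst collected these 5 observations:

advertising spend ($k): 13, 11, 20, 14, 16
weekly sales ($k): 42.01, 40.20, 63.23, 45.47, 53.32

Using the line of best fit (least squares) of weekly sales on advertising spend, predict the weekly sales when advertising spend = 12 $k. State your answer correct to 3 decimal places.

41.186

n = 5, Σx = 74, Σy = 244.23, Σxy = 3742.63, Σx² = 1142
Sxx = Σx² − (Σx)²/n = 1142 − 1095.2 = 46.8
Sxy = Σxy − (Σx)(Σy)/n = 3742.63 − 3614.604 = 128.026
b = Sxy/Sxx = 128.026/46.8 = 2.735598
a = ȳ − b·x̄ = 48.846 − 2.735598·14.8 = 8.359145
ŷ(12) = a + b·12 = 8.359145 + 2.735598·12 = 41.186325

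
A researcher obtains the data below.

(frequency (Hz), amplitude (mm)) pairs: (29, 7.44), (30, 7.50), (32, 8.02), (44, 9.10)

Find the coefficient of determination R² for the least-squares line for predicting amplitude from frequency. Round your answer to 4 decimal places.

n = 4, Σx = 135, Σy = 32.06, Σxy = 1097.8, Σx² = 4701, Σy² = 258.734
Sxx = Σx² − (Σx)²/n = 4701 − 4556.25 = 144.75
Sxy = Σxy − (Σx)(Σy)/n = 1097.8 − 1082.025 = 15.775
Syy = Σy² − (Σy)²/n = 258.734 − 256.9609 = 1.7731
R² = Sxy²/(Sxx·Syy) = (15.775)²/(144.75·1.7731) = 0.969587

0.9696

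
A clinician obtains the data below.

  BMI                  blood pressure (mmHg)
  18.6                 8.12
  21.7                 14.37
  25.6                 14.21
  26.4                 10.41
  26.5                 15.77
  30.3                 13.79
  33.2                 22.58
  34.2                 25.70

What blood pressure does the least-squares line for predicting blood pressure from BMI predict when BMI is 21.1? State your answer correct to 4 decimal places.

10.1872

n = 8, Σx = 216.5, Σy = 124.95, Σxy = 3565.799, Σx² = 6061.39
Sxx = Σx² − (Σx)²/n = 6061.39 − 5859.03125 = 202.35875
Sxy = Σxy − (Σx)(Σy)/n = 3565.799 − 3381.459375 = 184.339625
b = Sxy/Sxx = 184.339625/202.35875 = 0.910955
a = ȳ − b·x̄ = 15.61875 − 0.910955·27.0625 = -9.033958
ŷ(21.1) = a + b·21.1 = -9.033958 + 0.910955·21.1 = 10.187183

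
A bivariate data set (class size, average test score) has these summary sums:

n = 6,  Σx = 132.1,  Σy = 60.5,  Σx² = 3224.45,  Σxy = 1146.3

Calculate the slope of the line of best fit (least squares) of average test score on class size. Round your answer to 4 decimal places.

-0.5876

Sxx = Σx² − (Σx)²/n = 3224.45 − 2908.401667 = 316.048333
Sxy = Σxy − (Σx)(Σy)/n = 1146.3 − 1332.008333 = -185.708333
b = Sxy/Sxx = -185.708333/316.048333 = -0.587595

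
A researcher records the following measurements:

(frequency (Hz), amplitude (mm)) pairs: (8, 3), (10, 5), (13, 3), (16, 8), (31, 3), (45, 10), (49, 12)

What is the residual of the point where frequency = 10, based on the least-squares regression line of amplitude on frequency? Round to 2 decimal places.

1.14

n = 7, Σx = 172, Σy = 44, Σxy = 1372, Σx² = 5976
Sxx = Σx² − (Σx)²/n = 5976 − 4226.285714 = 1749.714286
Sxy = Σxy − (Σx)(Σy)/n = 1372 − 1081.142857 = 290.857143
b = Sxy/Sxx = 290.857143/1749.714286 = 0.166231
a = ȳ − b·x̄ = 6.285714 − 0.166231·24.571429 = 2.201176
ŷ(10) = 2.201176 + 0.166231·10 = 3.863488
residual = y − ŷ = 5 − 3.863488 = 1.136512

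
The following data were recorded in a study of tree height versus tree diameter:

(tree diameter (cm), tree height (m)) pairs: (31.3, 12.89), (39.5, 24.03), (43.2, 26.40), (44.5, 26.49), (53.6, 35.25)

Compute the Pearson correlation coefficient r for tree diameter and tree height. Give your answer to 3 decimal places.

n = 5, Σx = 212.1, Σy = 125.06, Σxy = 5561.327, Σx² = 9259.39, Σy² = 3384.8356
Sxx = Σx² − (Σx)²/n = 9259.39 − 8997.282 = 262.108
Sxy = Σxy − (Σx)(Σy)/n = 5561.327 − 5305.0452 = 256.2818
Syy = Σy² − (Σy)²/n = 3384.8356 − 3128.00072 = 256.83488
r = Sxy/√(Sxx·Syy) = 256.2818/√(67318.476727) = 256.2818/259.458044 = 0.987758

0.988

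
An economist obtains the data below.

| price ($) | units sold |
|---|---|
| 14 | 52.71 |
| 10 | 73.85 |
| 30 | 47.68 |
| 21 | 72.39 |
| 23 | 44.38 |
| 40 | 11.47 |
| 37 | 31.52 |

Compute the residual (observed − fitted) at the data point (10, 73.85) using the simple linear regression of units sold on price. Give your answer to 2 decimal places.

0.93

n = 7, Σx = 175, Σy = 334, Σxy = 7072.81, Σx² = 5135
Sxx = Σx² − (Σx)²/n = 5135 − 4375 = 760
Sxy = Σxy − (Σx)(Σy)/n = 7072.81 − 8350 = -1277.19
b = Sxy/Sxx = -1277.19/760 = -1.680513
a = ȳ − b·x̄ = 47.714286 − (-1.680513)·25 = 89.727115
ŷ(10) = 89.727115 + (-1.680513)·10 = 72.921983
residual = y − ŷ = 73.85 − 72.921983 = 0.928017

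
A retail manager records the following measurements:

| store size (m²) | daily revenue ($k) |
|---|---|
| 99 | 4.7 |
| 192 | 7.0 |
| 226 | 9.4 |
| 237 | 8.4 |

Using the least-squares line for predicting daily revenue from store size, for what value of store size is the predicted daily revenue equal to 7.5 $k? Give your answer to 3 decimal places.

192.548

n = 4, Σx = 754, Σy = 29.5, Σxy = 5924.5, Σx² = 153910
Sxx = Σx² − (Σx)²/n = 153910 − 142129 = 11781
Sxy = Σxy − (Σx)(Σy)/n = 5924.5 − 5560.75 = 363.75
b = Sxy/Sxx = 363.75/11781 = 0.030876
a = ȳ − b·x̄ = 7.375 − 0.030876·188.5 = 1.554876
Set a + b·x = 7.5: x = (7.5 − 1.554876) / 0.030876 = 192.548454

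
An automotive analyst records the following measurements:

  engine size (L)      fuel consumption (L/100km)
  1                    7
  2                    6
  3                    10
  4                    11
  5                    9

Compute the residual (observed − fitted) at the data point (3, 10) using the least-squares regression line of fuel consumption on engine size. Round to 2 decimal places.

n = 5, Σx = 15, Σy = 43, Σxy = 138, Σx² = 55
Sxx = Σx² − (Σx)²/n = 55 − 45 = 10
Sxy = Σxy − (Σx)(Σy)/n = 138 − 129 = 9
b = Sxy/Sxx = 9/10 = 0.9
a = ȳ − b·x̄ = 8.6 − 0.9·3 = 5.9
ŷ(3) = 5.9 + 0.9·3 = 8.6
residual = y − ŷ = 10 − 8.6 = 1.4

1.40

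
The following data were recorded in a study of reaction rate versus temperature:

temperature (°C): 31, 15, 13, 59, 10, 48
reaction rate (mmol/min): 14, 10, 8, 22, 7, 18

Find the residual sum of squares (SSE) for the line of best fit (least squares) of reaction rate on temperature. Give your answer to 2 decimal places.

1.99

n = 6, Σx = 176, Σy = 79, Σxy = 2920, Σx² = 7240, Σy² = 1217
Sxx = Σx² − (Σx)²/n = 7240 − 5162.666667 = 2077.333333
Sxy = Σxy − (Σx)(Σy)/n = 2920 − 2317.333333 = 602.666667
Syy = Σy² − (Σy)²/n = 1217 − 1040.166667 = 176.833333
b = Sxy/Sxx = 602.666667/2077.333333 = 0.290116
SSE = Syy − b·Sxy = 176.833333 − 0.290116·602.666667 = 1.990372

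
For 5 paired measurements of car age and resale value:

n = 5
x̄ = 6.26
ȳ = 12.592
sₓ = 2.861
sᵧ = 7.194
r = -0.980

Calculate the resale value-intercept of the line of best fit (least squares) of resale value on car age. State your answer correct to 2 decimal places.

28.02

b = r · sᵧ/sₓ = -0.98 · 7.194/2.861 = -2.464215
a = ȳ − b·x̄ = 12.592 − (-2.464215)·6.26 = 28.017988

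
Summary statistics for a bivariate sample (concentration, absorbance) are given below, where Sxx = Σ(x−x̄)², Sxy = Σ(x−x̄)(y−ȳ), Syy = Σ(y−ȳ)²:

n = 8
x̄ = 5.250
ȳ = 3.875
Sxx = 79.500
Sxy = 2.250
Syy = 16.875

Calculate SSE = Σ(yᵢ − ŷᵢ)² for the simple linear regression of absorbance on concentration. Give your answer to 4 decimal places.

16.8113

b = Sxy/Sxx = 2.25/79.5 = 0.028302
SSE = Syy − b·Sxy = 16.875 − 0.028302·2.25 = 16.811321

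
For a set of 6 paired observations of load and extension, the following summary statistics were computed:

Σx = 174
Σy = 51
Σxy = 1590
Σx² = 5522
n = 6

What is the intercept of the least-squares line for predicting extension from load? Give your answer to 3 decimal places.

Sxx = Σx² − (Σx)²/n = 5522 − 5046 = 476
Sxy = Σxy − (Σx)(Σy)/n = 1590 − 1479 = 111
b = Sxy/Sxx = 111/476 = 0.233193
a = ȳ − b·x̄ = 8.5 − 0.233193·29 = 1.737395

1.737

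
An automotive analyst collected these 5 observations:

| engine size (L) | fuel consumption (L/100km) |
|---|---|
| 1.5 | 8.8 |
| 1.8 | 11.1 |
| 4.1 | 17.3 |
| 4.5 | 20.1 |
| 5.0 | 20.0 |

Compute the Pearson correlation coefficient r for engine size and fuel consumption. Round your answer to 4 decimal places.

0.9878

n = 5, Σx = 16.9, Σy = 77.3, Σxy = 294.56, Σx² = 67.55, Σy² = 1303.95
Sxx = Σx² − (Σx)²/n = 67.55 − 57.122 = 10.428
Sxy = Σxy − (Σx)(Σy)/n = 294.56 − 261.274 = 33.286
Syy = Σy² − (Σy)²/n = 1303.95 − 1195.058 = 108.892
r = Sxy/√(Sxx·Syy) = 33.286/√(1135.525776) = 33.286/33.697563 = 0.987787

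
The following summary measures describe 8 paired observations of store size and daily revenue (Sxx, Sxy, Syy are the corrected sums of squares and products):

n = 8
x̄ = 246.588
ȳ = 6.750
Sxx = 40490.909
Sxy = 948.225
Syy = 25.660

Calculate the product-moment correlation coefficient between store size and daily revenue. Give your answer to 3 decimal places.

r = Sxy/√(Sxx·Syy) = 948.225/√(1038996.72494) = 948.225/1019.311888 = 0.930260

0.930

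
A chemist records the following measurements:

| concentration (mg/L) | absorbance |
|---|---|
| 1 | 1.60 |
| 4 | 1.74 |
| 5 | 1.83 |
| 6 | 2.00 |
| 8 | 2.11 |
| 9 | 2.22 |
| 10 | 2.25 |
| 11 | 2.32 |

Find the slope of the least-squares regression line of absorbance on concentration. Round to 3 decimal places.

0.077

n = 8, Σx = 54, Σy = 16.07, Σxy = 114.59, Σx² = 444
Sxx = Σx² − (Σx)²/n = 444 − 364.5 = 79.5
Sxy = Σxy − (Σx)(Σy)/n = 114.59 − 108.4725 = 6.1175
b = Sxy/Sxx = 6.1175/79.5 = 0.076950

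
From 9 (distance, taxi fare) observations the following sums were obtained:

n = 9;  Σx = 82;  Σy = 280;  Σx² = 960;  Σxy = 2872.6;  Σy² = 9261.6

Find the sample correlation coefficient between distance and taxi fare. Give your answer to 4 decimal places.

Sxx = Σx² − (Σx)²/n = 960 − 747.111111 = 212.888889
Sxy = Σxy − (Σx)(Σy)/n = 2872.6 − 2551.111111 = 321.488889
Syy = Σy² − (Σy)²/n = 9261.6 − 8711.111111 = 550.488889
r = Sxy/√(Sxx·Syy) = 321.488889/√(117192.967901) = 321.488889/342.334585 = 0.939107

0.9391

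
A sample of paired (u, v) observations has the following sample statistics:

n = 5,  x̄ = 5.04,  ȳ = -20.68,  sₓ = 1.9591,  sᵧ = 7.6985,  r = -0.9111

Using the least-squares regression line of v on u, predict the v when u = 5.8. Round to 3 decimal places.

b = r · sᵧ/sₓ = -0.9111 · 7.6985/1.9591 = -3.580268
a = ȳ − b·x̄ = -20.68 − (-3.580268)·5.04 = -2.635448
ŷ(5.8) = a + b·5.8 = -2.635448 + (-3.580268)·5.8 = -23.401004

-23.401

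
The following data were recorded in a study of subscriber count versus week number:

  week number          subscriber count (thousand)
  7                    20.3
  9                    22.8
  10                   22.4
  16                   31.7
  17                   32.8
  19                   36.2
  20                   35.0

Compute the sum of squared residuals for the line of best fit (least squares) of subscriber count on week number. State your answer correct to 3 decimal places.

5.270

n = 7, Σx = 98, Σy = 201.2, Σxy = 3023.9, Σx² = 1536, Σy² = 6049.86
Sxx = Σx² − (Σx)²/n = 1536 − 1372 = 164
Sxy = Σxy − (Σx)(Σy)/n = 3023.9 − 2816.8 = 207.1
Syy = Σy² − (Σy)²/n = 6049.86 − 5783.062857 = 266.797143
b = Sxy/Sxx = 207.1/164 = 1.262805
SSE = Syy − b·Sxy = 266.797143 − 1.262805·207.1 = 5.270253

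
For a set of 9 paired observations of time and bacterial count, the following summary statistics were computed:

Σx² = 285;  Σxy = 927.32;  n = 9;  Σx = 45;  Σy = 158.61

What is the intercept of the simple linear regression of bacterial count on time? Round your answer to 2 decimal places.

Sxx = Σx² − (Σx)²/n = 285 − 225 = 60
Sxy = Σxy − (Σx)(Σy)/n = 927.32 − 793.05 = 134.27
b = Sxy/Sxx = 134.27/60 = 2.237833
a = ȳ − b·x̄ = 17.623333 − 2.237833·5 = 6.434167

6.43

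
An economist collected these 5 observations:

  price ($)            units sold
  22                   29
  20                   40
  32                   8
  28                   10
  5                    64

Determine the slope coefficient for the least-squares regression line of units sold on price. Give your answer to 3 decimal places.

-2.194

n = 5, Σx = 107, Σy = 151, Σxy = 2294, Σx² = 2717
Sxx = Σx² − (Σx)²/n = 2717 − 2289.8 = 427.2
Sxy = Σxy − (Σx)(Σy)/n = 2294 − 3231.4 = -937.4
b = Sxy/Sxx = -937.4/427.2 = -2.194288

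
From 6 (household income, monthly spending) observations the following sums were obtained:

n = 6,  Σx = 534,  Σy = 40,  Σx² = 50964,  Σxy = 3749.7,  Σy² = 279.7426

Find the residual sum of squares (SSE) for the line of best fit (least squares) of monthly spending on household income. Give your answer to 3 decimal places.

Sxx = Σx² − (Σx)²/n = 50964 − 47526 = 3438
Sxy = Σxy − (Σx)(Σy)/n = 3749.7 − 3560 = 189.7
Syy = Σy² − (Σy)²/n = 279.7426 − 266.666667 = 13.075933
b = Sxy/Sxx = 189.7/3438 = 0.055177
SSE = Syy − b·Sxy = 13.075933 − 0.055177·189.7 = 2.608775

2.609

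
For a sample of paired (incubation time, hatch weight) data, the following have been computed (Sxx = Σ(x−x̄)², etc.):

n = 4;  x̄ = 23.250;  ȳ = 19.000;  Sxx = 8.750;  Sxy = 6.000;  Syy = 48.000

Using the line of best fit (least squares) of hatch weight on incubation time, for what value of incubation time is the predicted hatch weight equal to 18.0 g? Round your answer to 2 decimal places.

21.79

b = Sxy/Sxx = 6/8.75 = 0.685714
a = ȳ − b·x̄ = 19 − 0.685714·23.25 = 3.057143
Set a + b·x = 18.0: x = (18.0 − 3.057143) / 0.685714 = 21.791667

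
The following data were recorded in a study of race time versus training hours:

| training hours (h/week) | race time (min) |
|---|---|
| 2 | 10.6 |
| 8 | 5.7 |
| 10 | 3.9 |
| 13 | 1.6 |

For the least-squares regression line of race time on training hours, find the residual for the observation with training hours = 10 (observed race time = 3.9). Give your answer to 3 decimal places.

n = 4, Σx = 33, Σy = 21.8, Σxy = 126.6, Σx² = 337
Sxx = Σx² − (Σx)²/n = 337 − 272.25 = 64.75
Sxy = Σxy − (Σx)(Σy)/n = 126.6 − 179.85 = -53.25
b = Sxy/Sxx = -53.25/64.75 = -0.822394
a = ȳ − b·x̄ = 5.45 − (-0.822394)·8.25 = 12.234749
ŷ(10) = 12.234749 + (-0.822394)·10 = 4.010811
residual = y − ŷ = 3.9 − 4.010811 = -0.110811

-0.111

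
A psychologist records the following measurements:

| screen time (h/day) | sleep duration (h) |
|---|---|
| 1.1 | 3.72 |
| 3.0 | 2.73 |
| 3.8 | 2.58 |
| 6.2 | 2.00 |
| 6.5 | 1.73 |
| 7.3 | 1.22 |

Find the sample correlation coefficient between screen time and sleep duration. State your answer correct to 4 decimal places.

-0.9825

n = 6, Σx = 27.9, Σy = 13.98, Σxy = 54.637, Σx² = 158.63, Σy² = 36.429
Sxx = Σx² − (Σx)²/n = 158.63 − 129.735 = 28.895
Sxy = Σxy − (Σx)(Σy)/n = 54.637 − 65.007 = -10.37
Syy = Σy² − (Σy)²/n = 36.429 − 32.5734 = 3.8556
r = Sxy/√(Sxx·Syy) = -10.37/√(111.407562) = -10.37/10.554978 = -0.982475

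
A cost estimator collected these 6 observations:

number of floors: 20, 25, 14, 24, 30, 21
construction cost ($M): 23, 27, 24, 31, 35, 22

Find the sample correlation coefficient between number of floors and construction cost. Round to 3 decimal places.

0.793

n = 6, Σx = 134, Σy = 162, Σxy = 3727, Σx² = 3138, Σy² = 4504
Sxx = Σx² − (Σx)²/n = 3138 − 2992.666667 = 145.333333
Sxy = Σxy − (Σx)(Σy)/n = 3727 − 3618 = 109
Syy = Σy² − (Σy)²/n = 4504 − 4374 = 130
r = Sxy/√(Sxx·Syy) = 109/√(18893.333333) = 109/137.453022 = 0.792998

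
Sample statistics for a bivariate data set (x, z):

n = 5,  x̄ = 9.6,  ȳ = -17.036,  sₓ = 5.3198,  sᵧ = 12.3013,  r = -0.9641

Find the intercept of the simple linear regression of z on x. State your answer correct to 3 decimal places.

b = r · sᵧ/sₓ = -0.9641 · 12.3013/5.3198 = -2.229348
a = ȳ − b·x̄ = -17.036 − (-2.229348)·9.6 = 4.365737

4.366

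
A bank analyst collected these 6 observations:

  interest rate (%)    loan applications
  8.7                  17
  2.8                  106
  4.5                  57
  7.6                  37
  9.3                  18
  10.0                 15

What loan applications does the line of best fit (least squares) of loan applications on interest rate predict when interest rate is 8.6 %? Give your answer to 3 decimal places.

n = 6, Σx = 42.9, Σy = 250, Σxy = 1299.8, Σx² = 348.03
Sxx = Σx² − (Σx)²/n = 348.03 − 306.735 = 41.295
Sxy = Σxy − (Σx)(Σy)/n = 1299.8 − 1787.5 = -487.7
b = Sxy/Sxx = -487.7/41.295 = -11.810147
a = ȳ − b·x̄ = 41.666667 − (-11.810147)·7.15 = 126.109214
ŷ(8.6) = a + b·8.6 = 126.109214 + (-11.810147)·8.6 = 24.541954

24.542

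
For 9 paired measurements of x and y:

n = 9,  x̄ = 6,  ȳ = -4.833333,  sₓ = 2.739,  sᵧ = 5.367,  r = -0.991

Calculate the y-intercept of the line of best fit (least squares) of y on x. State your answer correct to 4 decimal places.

6.8177

b = r · sᵧ/sₓ = -0.991 · 5.367/2.739 = -1.941839
a = ȳ − b·x̄ = -4.833333 − (-1.941839)·6 = 6.817701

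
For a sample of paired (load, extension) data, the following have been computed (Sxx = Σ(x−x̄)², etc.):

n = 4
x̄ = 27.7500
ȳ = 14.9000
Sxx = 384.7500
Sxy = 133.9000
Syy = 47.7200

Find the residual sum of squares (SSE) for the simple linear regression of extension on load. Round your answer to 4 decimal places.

1.1204

b = Sxy/Sxx = 133.9/384.75 = 0.348018
SSE = Syy − b·Sxy = 47.72 − 0.348018·133.9 = 1.120364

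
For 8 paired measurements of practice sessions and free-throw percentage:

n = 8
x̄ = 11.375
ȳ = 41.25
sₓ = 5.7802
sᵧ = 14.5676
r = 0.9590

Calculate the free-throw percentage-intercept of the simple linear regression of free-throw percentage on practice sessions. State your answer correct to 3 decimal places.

13.757

b = r · sᵧ/sₓ = 0.959 · 14.5676/5.7802 = 2.416928
a = ȳ − b·x̄ = 41.25 − 2.416928·11.375 = 13.757442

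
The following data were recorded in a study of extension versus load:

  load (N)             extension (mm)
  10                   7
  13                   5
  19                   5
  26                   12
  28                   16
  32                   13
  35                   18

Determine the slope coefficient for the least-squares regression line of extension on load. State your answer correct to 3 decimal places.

n = 7, Σx = 163, Σy = 76, Σxy = 2036, Σx² = 4339
Sxx = Σx² − (Σx)²/n = 4339 − 3795.571429 = 543.428571
Sxy = Σxy − (Σx)(Σy)/n = 2036 − 1769.714286 = 266.285714
b = Sxy/Sxx = 266.285714/543.428571 = 0.490011

0.490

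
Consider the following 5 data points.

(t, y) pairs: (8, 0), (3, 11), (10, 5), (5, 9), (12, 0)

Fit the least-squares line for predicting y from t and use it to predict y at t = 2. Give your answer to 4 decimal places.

n = 5, Σx = 38, Σy = 25, Σxy = 128, Σx² = 342
Sxx = Σx² − (Σx)²/n = 342 − 288.8 = 53.2
Sxy = Σxy − (Σx)(Σy)/n = 128 − 190 = -62
b = Sxy/Sxx = -62/53.2 = -1.165414
a = ȳ − b·x̄ = 5 − (-1.165414)·7.6 = 13.857143
ŷ(2) = a + b·2 = 13.857143 + (-1.165414)·2 = 11.526316

11.5263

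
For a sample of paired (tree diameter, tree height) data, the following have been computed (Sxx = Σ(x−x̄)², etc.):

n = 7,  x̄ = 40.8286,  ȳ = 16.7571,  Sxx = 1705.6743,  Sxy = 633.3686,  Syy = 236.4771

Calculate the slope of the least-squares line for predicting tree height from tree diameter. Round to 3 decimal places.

b = Sxy/Sxx = 633.3686/1705.6743 = 0.371330

0.371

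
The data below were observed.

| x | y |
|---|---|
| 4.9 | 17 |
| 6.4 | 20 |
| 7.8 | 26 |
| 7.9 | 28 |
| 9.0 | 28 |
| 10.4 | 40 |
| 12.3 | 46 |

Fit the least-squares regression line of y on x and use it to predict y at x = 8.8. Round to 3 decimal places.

n = 7, Σx = 58.7, Σy = 205, Σxy = 1869.1, Σx² = 528.67
Sxx = Σx² − (Σx)²/n = 528.67 − 492.241429 = 36.428571
Sxy = Σxy − (Σx)(Σy)/n = 1869.1 − 1719.071429 = 150.028571
b = Sxy/Sxx = 150.028571/36.428571 = 4.118431
a = ȳ − b·x̄ = 29.285714 − 4.118431·8.385714 = -5.250275
ŷ(8.8) = a + b·8.8 = -5.250275 + 4.118431·8.8 = 30.991922

30.992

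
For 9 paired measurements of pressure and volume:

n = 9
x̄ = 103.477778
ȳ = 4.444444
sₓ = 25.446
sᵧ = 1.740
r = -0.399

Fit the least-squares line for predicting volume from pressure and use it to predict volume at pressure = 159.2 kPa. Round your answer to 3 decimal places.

b = r · sᵧ/sₓ = -0.399 · 1.74/25.446 = -0.027284
a = ȳ − b·x̄ = 4.444444 − (-0.027284)·103.477778 = 7.267696
ŷ(159.2) = a + b·159.2 = 7.267696 + (-0.027284)·159.2 = 2.924138

2.924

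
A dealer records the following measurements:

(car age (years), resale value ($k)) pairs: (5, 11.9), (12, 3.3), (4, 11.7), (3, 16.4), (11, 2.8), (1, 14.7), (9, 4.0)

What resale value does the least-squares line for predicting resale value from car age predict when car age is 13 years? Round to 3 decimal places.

0.718

n = 7, Σx = 45, Σy = 64.8, Σxy = 276.6, Σx² = 397
Sxx = Σx² − (Σx)²/n = 397 − 289.285714 = 107.714286
Sxy = Σxy − (Σx)(Σy)/n = 276.6 − 416.571429 = -139.971429
b = Sxy/Sxx = -139.971429/107.714286 = -1.299469
a = ȳ − b·x̄ = 9.257143 − (-1.299469)·6.428571 = 17.610875
ŷ(13) = a + b·13 = 17.610875 + (-1.299469)·13 = 0.717772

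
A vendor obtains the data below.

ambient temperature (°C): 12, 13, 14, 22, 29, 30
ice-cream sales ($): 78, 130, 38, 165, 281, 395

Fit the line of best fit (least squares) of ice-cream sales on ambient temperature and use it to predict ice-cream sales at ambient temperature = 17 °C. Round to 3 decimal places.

n = 6, Σx = 120, Σy = 1087, Σxy = 26787, Σx² = 2734
Sxx = Σx² − (Σx)²/n = 2734 − 2400 = 334
Sxy = Σxy − (Σx)(Σy)/n = 26787 − 21740 = 5047
b = Sxy/Sxx = 5047/334 = 15.110778
a = ȳ − b·x̄ = 181.166667 − 15.110778·20 = -121.048902
ŷ(17) = a + b·17 = -121.048902 + 15.110778·17 = 135.834331

135.834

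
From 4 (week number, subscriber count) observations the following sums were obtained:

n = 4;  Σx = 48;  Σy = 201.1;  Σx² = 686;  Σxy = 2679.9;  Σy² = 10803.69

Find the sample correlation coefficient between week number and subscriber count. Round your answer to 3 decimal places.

Sxx = Σx² − (Σx)²/n = 686 − 576 = 110
Sxy = Σxy − (Σx)(Σy)/n = 2679.9 − 2413.2 = 266.7
Syy = Σy² − (Σy)²/n = 10803.69 − 10110.3025 = 693.3875
r = Sxy/√(Sxx·Syy) = 266.7/√(76272.625) = 266.7/276.174990 = 0.965692

0.966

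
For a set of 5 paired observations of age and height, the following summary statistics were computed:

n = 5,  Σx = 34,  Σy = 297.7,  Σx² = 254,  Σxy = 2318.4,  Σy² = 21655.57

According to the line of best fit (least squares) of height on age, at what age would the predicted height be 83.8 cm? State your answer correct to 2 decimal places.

8.68

Sxx = Σx² − (Σx)²/n = 254 − 231.2 = 22.8
Sxy = Σxy − (Σx)(Σy)/n = 2318.4 − 2024.36 = 294.04
b = Sxy/Sxx = 294.04/22.8 = 12.896491
a = ȳ − b·x̄ = 59.54 − 12.896491·6.8 = -28.156140
Set a + b·x = 83.8: x = (83.8 − (-28.156140)) / 12.896491 = 8.681132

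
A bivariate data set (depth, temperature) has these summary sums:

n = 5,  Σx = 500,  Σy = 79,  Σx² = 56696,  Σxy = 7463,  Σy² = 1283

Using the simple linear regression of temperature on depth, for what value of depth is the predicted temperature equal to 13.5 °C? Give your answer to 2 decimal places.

135.24

Sxx = Σx² − (Σx)²/n = 56696 − 50000 = 6696
Sxy = Σxy − (Σx)(Σy)/n = 7463 − 7900 = -437
b = Sxy/Sxx = -437/6696 = -0.065263
a = ȳ − b·x̄ = 15.8 − (-0.065263)·100 = 22.326284
Set a + b·x = 13.5: x = (13.5 − 22.326284) / (-0.065263) = 135.242105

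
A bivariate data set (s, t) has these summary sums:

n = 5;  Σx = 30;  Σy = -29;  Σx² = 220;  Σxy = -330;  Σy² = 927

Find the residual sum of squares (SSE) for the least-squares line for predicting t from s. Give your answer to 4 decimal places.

Sxx = Σx² − (Σx)²/n = 220 − 180 = 40
Sxy = Σxy − (Σx)(Σy)/n = -330 − (-174) = -156
Syy = Σy² − (Σy)²/n = 927 − 168.2 = 758.8
b = Sxy/Sxx = -156/40 = -3.9
SSE = Syy − b·Sxy = 758.8 − (-3.9)·(-156) = 150.4

150.4000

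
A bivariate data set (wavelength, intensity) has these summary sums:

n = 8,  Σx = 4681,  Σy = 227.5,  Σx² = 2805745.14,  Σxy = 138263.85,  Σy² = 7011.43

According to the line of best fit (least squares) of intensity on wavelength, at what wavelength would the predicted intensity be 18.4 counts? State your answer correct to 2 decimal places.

Sxx = Σx² − (Σx)²/n = 2805745.14 − 2738970.125 = 66775.015
Sxy = Σxy − (Σx)(Σy)/n = 138263.85 − 133115.9375 = 5147.9125
b = Sxy/Sxx = 5147.9125/66775.015 = 0.077093
a = ȳ − b·x̄ = 28.4375 − 0.077093·585.125 = -16.671772
Set a + b·x = 18.4: x = (18.4 − (-16.671772)) / 0.077093 = 454.925776

454.93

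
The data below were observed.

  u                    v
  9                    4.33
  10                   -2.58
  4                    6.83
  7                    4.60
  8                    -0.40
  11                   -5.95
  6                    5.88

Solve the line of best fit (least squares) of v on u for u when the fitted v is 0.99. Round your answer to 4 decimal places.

8.3325

n = 7, Σx = 55, Σy = 12.71, Σxy = 39.32, Σx² = 467
Sxx = Σx² − (Σx)²/n = 467 − 432.142857 = 34.857143
Sxy = Σxy − (Σx)(Σy)/n = 39.32 − 99.864286 = -60.544286
b = Sxy/Sxx = -60.544286/34.857143 = -1.736926
a = ȳ − b·x̄ = 1.815714 − (-1.736926)·7.857143 = 15.462992
Set a + b·x = 0.99: x = (0.99 − 15.462992) / (-1.736926) = 8.332531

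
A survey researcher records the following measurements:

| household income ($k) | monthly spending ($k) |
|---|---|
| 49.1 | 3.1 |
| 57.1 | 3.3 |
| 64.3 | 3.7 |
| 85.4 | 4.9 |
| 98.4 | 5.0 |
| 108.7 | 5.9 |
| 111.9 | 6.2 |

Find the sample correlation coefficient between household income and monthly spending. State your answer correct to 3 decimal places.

0.988

n = 7, Σx = 574.9, Σy = 32.1, Σxy = 2824.12, Σx² = 51118.73, Σy² = 156.45
Sxx = Σx² − (Σx)²/n = 51118.73 − 47215.715714 = 3903.014286
Sxy = Σxy − (Σx)(Σy)/n = 2824.12 − 2636.327143 = 187.792857
Syy = Σy² − (Σy)²/n = 156.45 − 147.201429 = 9.248571
r = Sxy/√(Sxx·Syy) = 187.792857/√(36097.306408) = 187.792857/189.992911 = 0.988420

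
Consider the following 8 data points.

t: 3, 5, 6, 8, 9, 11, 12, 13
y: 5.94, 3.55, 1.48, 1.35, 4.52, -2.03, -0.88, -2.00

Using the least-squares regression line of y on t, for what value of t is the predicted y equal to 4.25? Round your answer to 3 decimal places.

4.519

n = 8, Σx = 67, Σy = 11.93, Σxy = 37.04, Σx² = 649
Sxx = Σx² − (Σx)²/n = 649 − 561.125 = 87.875
Sxy = Σxy − (Σx)(Σy)/n = 37.04 − 99.91375 = -62.87375
b = Sxy/Sxx = -62.87375/87.875 = -0.715491
a = ȳ − b·x̄ = 1.49125 − (-0.715491)·8.375 = 7.483485
Set a + b·x = 4.25: x = (4.25 − 7.483485) / (-0.715491) = 4.519255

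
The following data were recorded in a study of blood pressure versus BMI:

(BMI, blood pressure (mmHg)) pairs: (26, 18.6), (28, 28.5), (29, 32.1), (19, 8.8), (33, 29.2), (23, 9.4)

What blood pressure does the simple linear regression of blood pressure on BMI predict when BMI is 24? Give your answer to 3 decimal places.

n = 6, Σx = 158, Σy = 126.6, Σxy = 3559.5, Σx² = 4280
Sxx = Σx² − (Σx)²/n = 4280 − 4160.666667 = 119.333333
Sxy = Σxy − (Σx)(Σy)/n = 3559.5 − 3333.8 = 225.7
b = Sxy/Sxx = 225.7/119.333333 = 1.891341
a = ȳ − b·x̄ = 21.1 − 1.891341·26.333333 = -28.705307
ŷ(24) = a + b·24 = -28.705307 + 1.891341·24 = 16.686872

16.687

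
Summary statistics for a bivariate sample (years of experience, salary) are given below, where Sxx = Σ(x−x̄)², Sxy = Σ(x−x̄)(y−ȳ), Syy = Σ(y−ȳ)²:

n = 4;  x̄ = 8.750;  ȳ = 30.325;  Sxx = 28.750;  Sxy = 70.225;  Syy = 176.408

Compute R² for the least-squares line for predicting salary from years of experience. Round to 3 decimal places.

0.972

R² = Sxy²/(Sxx·Syy) = (70.225)²/(28.75·176.408) = 0.972361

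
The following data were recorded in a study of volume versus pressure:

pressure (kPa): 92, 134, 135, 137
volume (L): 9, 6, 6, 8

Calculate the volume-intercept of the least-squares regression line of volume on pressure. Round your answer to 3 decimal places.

13.638

n = 4, Σx = 498, Σy = 29, Σxy = 3538, Σx² = 63414
Sxx = Σx² − (Σx)²/n = 63414 − 62001 = 1413
Sxy = Σxy − (Σx)(Σy)/n = 3538 − 3610.5 = -72.5
b = Sxy/Sxx = -72.5/1413 = -0.051309
a = ȳ − b·x̄ = 7.25 − (-0.051309)·124.5 = 13.638004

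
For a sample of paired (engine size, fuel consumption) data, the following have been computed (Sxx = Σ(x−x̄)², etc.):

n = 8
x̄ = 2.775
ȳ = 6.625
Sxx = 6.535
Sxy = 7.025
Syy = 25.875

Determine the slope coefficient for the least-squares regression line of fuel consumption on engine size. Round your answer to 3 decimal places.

1.075

b = Sxy/Sxx = 7.025/6.535 = 1.074981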